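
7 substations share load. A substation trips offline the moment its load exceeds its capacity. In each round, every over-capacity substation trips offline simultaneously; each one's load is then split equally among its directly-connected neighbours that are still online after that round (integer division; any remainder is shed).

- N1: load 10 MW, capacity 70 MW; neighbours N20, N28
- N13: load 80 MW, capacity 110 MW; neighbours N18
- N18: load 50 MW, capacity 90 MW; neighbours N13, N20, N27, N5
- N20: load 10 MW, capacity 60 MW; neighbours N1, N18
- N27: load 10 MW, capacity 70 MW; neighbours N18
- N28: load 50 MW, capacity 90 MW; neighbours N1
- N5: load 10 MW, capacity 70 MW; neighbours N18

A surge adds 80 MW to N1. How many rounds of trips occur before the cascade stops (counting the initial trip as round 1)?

2

Round 1 — N1 at 90 > 70. N1 trips offline.
  N1 sheds 90 MW to N20, N28: 45 each.
    N20: 10+45 = 55 ≤ 60
    N28: 50+45 = 95 > 90
Round 2 — N28 trips offline.
  N28 sheds 95 MW: no online neighbours, lost.
No further trips.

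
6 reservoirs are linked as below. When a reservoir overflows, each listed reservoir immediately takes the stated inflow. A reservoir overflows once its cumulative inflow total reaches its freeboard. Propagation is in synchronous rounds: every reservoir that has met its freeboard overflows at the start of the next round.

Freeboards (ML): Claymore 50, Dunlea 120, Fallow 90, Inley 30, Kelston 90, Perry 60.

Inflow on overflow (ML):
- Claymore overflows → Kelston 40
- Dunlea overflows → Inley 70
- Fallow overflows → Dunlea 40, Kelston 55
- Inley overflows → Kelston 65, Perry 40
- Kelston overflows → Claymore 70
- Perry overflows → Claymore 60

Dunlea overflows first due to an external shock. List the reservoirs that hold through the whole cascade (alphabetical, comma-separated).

Round 1 — Dunlea overflows (initial).
  Inley: +70 → 70 ≥ 30
Round 2 — Inley overflows.
  Kelston: +65 → 65 < 90
  Perry: +40 → 40 < 60
No further overflows.

Claymore, Fallow, Kelston, Perry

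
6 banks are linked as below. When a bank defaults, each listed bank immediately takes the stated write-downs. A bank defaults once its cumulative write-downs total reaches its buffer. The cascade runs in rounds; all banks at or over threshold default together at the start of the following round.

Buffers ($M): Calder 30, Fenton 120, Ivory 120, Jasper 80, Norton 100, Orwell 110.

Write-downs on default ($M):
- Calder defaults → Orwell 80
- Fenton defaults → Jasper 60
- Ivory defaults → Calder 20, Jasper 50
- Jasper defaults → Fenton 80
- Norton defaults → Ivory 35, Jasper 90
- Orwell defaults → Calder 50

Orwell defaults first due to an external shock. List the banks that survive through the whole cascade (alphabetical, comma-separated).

Round 1 — Orwell defaults (initial).
  Calder: +50 → 50 ≥ 30
Round 2 — Calder defaults.
No further defaults.

Fenton, Ivory, Jasper, Norton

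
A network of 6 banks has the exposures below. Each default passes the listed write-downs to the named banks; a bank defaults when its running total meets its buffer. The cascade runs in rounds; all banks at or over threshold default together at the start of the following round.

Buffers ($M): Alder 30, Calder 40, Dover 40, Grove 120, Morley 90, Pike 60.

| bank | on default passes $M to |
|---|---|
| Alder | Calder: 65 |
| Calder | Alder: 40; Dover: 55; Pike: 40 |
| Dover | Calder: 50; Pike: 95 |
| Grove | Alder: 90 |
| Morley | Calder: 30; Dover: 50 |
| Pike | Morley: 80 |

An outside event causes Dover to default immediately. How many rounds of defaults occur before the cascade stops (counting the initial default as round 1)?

Round 1 — Dover defaults (initial).
  Calder: +50 → 50 ≥ 40
  Pike: +95 → 95 ≥ 60
Round 2 — Calder, Pike default.
  Alder: +40 → 40 ≥ 30
  Morley: +80 → 80 < 90
Round 3 — Alder defaults.
No further defaults.

3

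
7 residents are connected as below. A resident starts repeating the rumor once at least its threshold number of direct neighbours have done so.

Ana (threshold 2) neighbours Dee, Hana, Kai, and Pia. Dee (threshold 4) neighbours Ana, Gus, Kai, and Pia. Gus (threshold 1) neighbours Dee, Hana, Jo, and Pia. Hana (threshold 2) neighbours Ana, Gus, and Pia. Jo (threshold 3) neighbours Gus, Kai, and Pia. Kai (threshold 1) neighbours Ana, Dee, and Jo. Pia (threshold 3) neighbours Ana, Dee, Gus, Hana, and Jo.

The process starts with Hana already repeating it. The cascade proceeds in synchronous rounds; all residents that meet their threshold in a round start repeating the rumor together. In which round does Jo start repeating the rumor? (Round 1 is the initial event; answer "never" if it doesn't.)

Round 1 — Hana starts repeating the rumor (initial).
Round 2 — checking thresholds:
  Ana: 1 of 4 neighbours < 2, holds.
  Gus: 1 of 4 neighbours ≥ 1, starts repeating the rumor.
  Pia: 1 of 5 neighbours < 3, holds.
Round 3 — no new spreads; cascade stops.

never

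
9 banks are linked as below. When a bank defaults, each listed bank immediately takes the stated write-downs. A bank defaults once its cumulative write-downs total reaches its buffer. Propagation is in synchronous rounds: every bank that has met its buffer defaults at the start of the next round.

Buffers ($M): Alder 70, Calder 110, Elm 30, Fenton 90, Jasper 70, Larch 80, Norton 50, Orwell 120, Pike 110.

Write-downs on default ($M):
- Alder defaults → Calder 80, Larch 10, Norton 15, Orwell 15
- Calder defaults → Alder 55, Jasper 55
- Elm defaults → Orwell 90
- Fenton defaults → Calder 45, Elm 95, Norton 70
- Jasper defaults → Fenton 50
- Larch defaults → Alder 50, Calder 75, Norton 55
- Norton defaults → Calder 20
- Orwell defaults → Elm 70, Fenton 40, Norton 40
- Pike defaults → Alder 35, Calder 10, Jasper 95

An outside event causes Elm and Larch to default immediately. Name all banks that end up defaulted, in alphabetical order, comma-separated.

Elm, Larch, Norton

Round 1 — Elm, Larch default (initial).
  Alder: +50 → 50 < 70
  Calder: +75 → 75 < 110
  Norton: +55 → 55 ≥ 50
  Orwell: +90 → 90 < 120
Round 2 — Norton defaults.
  Calder: +20 → 95 < 110
No further defaults.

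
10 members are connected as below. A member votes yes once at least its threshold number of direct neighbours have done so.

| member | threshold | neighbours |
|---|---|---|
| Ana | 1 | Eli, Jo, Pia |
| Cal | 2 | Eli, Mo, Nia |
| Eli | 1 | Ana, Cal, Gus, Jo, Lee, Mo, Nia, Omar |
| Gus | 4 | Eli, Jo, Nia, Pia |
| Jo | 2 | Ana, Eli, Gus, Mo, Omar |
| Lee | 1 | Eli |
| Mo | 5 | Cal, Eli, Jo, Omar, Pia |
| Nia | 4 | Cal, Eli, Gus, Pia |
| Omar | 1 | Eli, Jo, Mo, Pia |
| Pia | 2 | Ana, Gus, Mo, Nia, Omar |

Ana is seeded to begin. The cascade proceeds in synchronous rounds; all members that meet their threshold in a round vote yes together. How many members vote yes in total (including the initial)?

Round 1 — Ana votes yes (initial).
Round 2 — checking thresholds:
  Eli: 1 of 8 neighbours ≥ 1, votes yes.
  Jo: 1 of 5 neighbours < 2, holds.
  Pia: 1 of 5 neighbours < 2, holds.
Round 3 — checking thresholds:
  Cal: 1 of 3 neighbours < 2, holds.
  Gus: 1 of 4 neighbours < 4, holds.
  Jo: 2 of 5 neighbours ≥ 2, votes yes.
  Lee: 1 of 1 neighbours ≥ 1, votes yes.
  Mo: 1 of 5 neighbours < 5, holds.
  Nia: 1 of 4 neighbours < 4, holds.
  Omar: 1 of 4 neighbours ≥ 1, votes yes.
  Pia: 1 of 5 neighbours < 2, holds.
Round 4 — checking thresholds:
  Cal: 1 of 3 neighbours < 2, holds.
  Gus: 2 of 4 neighbours < 4, holds.
  Mo: 3 of 5 neighbours < 5, holds.
  Nia: 1 of 4 neighbours < 4, holds.
  Pia: 2 of 5 neighbours ≥ 2, votes yes.
Round 5 — no new yes votes; cascade stops.

6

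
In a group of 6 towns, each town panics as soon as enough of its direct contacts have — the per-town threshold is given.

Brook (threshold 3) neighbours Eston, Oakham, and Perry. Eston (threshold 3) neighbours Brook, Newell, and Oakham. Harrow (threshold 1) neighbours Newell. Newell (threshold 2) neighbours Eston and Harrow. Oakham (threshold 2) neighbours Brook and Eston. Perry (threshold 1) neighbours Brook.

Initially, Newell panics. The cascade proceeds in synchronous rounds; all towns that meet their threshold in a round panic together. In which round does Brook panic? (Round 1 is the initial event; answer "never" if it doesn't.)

never

Round 1 — Newell panics (initial).
Round 2 — checking thresholds:
  Eston: 1 of 3 neighbours < 3, below threshold.
  Harrow: 1 of 1 neighbours ≥ 1, panics.
Round 3 — no new panics; cascade stops.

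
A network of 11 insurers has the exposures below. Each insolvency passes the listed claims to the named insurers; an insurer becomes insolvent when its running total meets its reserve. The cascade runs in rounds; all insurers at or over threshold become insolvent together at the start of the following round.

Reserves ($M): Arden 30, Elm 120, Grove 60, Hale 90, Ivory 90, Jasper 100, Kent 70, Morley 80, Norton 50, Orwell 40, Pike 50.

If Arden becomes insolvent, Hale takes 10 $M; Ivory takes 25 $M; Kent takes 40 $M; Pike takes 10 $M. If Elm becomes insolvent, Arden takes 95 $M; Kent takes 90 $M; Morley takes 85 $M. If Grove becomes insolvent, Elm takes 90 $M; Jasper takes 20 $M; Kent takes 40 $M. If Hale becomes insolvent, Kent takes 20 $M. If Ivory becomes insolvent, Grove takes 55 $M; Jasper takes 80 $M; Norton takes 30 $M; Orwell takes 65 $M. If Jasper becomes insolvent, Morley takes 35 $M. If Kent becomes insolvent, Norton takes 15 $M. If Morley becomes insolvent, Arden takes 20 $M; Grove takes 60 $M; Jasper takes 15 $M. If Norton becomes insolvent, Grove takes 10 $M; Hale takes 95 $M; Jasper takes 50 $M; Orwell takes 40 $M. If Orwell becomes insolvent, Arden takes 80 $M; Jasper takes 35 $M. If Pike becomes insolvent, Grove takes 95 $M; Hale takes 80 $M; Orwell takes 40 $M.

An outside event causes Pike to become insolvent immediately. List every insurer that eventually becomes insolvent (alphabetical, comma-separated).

Arden, Grove, Hale, Kent, Orwell, Pike

Round 1 — Pike becomes insolvent (initial).
  Grove: +95 → 95 ≥ 60
  Hale: +80 → 80 < 90
  Orwell: +40 → 40 ≥ 40
Round 2 — Grove, Orwell become insolvent.
  Arden: +80 → 80 ≥ 30
  Elm: +90 → 90 < 120
  Jasper: +20+35 → 55 < 100
  Kent: +40 → 40 < 70
Round 3 — Arden becomes insolvent.
  Hale: +10 → 90 ≥ 90
  Ivory: +25 → 25 < 90
  Kent: +40 → 80 ≥ 70
Round 4 — Hale, Kent become insolvent.
  Norton: +15 → 15 < 50
No further insolvencies.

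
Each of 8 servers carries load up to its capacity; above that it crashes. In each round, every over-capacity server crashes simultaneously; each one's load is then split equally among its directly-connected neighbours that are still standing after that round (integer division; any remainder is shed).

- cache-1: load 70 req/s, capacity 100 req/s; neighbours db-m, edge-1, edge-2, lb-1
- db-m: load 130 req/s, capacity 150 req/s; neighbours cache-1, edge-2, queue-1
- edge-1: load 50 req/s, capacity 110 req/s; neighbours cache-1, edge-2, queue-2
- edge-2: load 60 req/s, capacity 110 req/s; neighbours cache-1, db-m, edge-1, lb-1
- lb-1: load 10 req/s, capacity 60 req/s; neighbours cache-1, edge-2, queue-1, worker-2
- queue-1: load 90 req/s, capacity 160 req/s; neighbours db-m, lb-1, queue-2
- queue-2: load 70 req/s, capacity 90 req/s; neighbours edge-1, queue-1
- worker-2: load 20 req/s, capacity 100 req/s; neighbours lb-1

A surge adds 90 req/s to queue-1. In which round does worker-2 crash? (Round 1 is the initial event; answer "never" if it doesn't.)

Round 1 — queue-1 at 180 > 160. queue-1 crashes.
  queue-1 sheds 180 req/s to db-m, lb-1, queue-2: 60 each.
    db-m: 130+60 = 190 > 150
    lb-1: 10+60 = 70 > 60
    queue-2: 70+60 = 130 > 90
Round 2 — db-m, lb-1, queue-2 crash.
  db-m sheds 190 req/s to cache-1, edge-2: 95 each.
    cache-1: 70+95 = 165 > 100
    edge-2: 60+95 = 155 > 110
  lb-1 sheds 70 req/s to cache-1, edge-2, worker-2: 23 each (1 lost).
    cache-1: 165+23 = 188 > 100
    edge-2: 155+23 = 178 > 110
    worker-2: 20+23 = 43 ≤ 100
  queue-2 sheds 130 req/s to edge-1: 130 each.
    edge-1: 50+130 = 180 > 110
Round 3 — cache-1, edge-1, edge-2 crash.
  cache-1 sheds 188 req/s: no online neighbours, lost.
  edge-1 sheds 180 req/s: no online neighbours, lost.
  edge-2 sheds 178 req/s: no online neighbours, lost.
No further crashes.

never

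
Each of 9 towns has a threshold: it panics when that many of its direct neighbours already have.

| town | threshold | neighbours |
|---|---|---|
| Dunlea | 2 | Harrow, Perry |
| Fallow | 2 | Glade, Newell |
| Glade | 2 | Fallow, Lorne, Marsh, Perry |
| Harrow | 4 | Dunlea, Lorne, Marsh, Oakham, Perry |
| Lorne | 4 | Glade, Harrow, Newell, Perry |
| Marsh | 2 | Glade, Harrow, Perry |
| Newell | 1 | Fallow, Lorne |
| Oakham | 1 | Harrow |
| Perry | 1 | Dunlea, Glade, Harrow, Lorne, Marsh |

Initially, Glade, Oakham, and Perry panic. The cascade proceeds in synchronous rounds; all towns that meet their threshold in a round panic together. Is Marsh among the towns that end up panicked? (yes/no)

Round 1 — Glade, Oakham, Perry panic (initial).
Round 2 — checking thresholds:
  Dunlea: 1 of 2 neighbours < 2, below threshold.
  Fallow: 1 of 2 neighbours < 2, below threshold.
  Harrow: 2 of 5 neighbours < 4, below threshold.
  Lorne: 2 of 4 neighbours < 4, below threshold.
  Marsh: 2 of 3 neighbours ≥ 2, panics.
Round 3 — no new panics; cascade stops.

yes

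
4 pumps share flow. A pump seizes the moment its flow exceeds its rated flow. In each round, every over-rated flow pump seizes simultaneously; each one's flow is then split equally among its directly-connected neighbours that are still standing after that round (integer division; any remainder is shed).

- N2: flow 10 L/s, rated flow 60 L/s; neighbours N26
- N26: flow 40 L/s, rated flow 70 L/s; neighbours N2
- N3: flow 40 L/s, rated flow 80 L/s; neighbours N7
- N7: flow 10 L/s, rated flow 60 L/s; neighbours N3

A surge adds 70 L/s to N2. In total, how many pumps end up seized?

2

Round 1 — N2 at 80 > 60. N2 seizes.
  N2 sheds 80 L/s to N26: 80 each.
    N26: 40+80 = 120 > 70
Round 2 — N26 seizes.
  N26 sheds 120 L/s: no online neighbours, lost.
No further seizures.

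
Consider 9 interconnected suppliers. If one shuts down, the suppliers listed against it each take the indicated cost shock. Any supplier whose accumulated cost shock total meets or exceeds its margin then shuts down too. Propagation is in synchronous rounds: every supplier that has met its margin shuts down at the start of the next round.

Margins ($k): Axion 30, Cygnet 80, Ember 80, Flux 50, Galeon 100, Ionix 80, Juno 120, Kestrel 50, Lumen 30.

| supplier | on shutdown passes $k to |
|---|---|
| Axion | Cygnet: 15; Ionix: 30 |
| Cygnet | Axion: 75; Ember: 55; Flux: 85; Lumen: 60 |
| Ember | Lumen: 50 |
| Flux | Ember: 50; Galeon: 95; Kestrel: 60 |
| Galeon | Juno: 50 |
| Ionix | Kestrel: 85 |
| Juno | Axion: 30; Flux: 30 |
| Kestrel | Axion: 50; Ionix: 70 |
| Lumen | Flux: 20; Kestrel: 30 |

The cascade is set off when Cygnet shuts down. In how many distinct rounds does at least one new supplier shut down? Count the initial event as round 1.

4

Round 1 — Cygnet shuts down (initial).
  Axion: +75 → 75 ≥ 30
  Ember: +55 → 55 < 80
  Flux: +85 → 85 ≥ 50
  Lumen: +60 → 60 ≥ 30
Round 2 — Axion, Flux, Lumen shut down.
  Ember: +50 → 105 ≥ 80
  Galeon: +95 → 95 < 100
  Ionix: +30 → 30 < 80
  Kestrel: +60+30 → 90 ≥ 50
Round 3 — Ember, Kestrel shut down.
  Ionix: +70 → 100 ≥ 80
Round 4 — Ionix shuts down.
No further shutdowns.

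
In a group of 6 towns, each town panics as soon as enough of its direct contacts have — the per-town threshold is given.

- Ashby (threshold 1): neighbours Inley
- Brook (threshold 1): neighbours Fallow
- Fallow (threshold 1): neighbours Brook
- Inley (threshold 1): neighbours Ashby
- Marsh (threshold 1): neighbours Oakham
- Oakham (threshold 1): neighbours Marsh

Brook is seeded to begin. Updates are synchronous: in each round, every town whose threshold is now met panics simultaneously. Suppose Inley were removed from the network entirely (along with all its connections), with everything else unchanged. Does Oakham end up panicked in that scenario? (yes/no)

no

With Inley removed:
Round 1 — Brook panics (initial).
Round 2 — checking thresholds:
  Fallow: 1 of 1 neighbours ≥ 1, panics.
Round 3 — no new panics; cascade stops.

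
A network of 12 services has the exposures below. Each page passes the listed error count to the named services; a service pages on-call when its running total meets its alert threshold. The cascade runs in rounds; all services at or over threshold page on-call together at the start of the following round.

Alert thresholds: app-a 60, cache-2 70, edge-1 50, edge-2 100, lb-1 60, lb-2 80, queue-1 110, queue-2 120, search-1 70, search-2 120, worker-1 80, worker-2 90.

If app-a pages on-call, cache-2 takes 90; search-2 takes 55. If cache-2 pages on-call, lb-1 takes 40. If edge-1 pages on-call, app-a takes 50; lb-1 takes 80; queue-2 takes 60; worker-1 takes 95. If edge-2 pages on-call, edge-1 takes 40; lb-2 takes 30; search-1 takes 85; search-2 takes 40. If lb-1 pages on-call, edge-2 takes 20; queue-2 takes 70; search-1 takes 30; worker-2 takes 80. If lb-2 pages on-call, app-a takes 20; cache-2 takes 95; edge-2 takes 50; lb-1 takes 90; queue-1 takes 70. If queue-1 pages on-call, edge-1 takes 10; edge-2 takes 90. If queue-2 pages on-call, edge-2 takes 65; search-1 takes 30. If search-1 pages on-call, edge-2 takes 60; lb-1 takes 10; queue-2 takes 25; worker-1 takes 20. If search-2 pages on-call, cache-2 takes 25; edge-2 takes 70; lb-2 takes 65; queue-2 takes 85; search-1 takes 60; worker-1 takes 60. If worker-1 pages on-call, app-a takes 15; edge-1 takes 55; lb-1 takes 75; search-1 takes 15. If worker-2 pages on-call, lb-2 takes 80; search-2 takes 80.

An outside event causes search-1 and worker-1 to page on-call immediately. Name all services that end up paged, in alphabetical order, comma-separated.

Round 1 — search-1, worker-1 page on-call (initial).
  app-a: +15 → 15 < 60
  edge-1: +55 → 55 ≥ 50
  edge-2: +60 → 60 < 100
  lb-1: +10+75 → 85 ≥ 60
  queue-2: +25 → 25 < 120
Round 2 — edge-1, lb-1 page on-call.
  app-a: +50 → 65 ≥ 60
  edge-2: +20 → 80 < 100
  queue-2: +60+70 → 155 ≥ 120
  worker-2: +80 → 80 < 90
Round 3 — app-a, queue-2 page on-call.
  cache-2: +90 → 90 ≥ 70
  edge-2: +65 → 145 ≥ 100
  search-2: +55 → 55 < 120
Round 4 — cache-2, edge-2 page on-call.
  lb-2: +30 → 30 < 80
  search-2: +40 → 95 < 120
No further pages.

app-a, cache-2, edge-1, edge-2, lb-1, queue-2, search-1, worker-1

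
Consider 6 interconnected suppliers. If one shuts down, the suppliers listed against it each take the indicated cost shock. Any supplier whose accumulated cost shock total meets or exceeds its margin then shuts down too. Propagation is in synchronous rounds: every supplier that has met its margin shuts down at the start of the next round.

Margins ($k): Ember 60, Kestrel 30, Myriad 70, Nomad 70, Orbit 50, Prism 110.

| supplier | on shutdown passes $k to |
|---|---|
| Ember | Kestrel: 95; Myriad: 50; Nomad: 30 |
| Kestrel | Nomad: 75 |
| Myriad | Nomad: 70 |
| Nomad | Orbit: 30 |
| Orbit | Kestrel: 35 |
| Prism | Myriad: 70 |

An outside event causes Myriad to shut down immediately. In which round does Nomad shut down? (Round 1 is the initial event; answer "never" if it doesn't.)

2

Round 1 — Myriad shuts down (initial).
  Nomad: +70 → 70 ≥ 70
Round 2 — Nomad shuts down.
  Orbit: +30 → 30 < 50
No further shutdowns.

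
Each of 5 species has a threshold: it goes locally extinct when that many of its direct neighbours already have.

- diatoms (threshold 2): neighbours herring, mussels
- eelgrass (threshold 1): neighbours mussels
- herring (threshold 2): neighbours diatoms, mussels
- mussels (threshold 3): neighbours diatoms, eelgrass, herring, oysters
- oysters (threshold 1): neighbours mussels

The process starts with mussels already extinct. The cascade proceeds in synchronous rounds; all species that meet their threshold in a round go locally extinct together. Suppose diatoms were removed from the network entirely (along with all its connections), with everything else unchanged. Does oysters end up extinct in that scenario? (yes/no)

yes

With diatoms removed:
Round 1 — mussels goes locally extinct (initial).
Round 2 — checking thresholds:
  eelgrass: 1 of 1 neighbours ≥ 1, goes locally extinct.
  herring: 1 of 1 neighbours < 2, not yet.
  oysters: 1 of 1 neighbours ≥ 1, goes locally extinct.
Round 3 — no new extinctions; cascade stops.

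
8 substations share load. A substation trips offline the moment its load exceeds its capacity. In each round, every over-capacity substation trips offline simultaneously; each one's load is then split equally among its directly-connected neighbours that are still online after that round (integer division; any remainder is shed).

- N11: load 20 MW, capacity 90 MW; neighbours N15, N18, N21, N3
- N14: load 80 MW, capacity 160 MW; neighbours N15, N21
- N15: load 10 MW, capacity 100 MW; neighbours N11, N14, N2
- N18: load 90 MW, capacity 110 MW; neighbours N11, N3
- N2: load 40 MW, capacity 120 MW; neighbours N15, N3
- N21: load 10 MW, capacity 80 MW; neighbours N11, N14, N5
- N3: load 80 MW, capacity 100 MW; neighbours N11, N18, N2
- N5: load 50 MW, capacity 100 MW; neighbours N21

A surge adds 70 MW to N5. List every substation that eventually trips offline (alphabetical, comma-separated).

N21, N5

Round 1 — N5 at 120 > 100. N5 trips offline.
  N5 sheds 120 MW to N21: 120 each.
    N21: 10+120 = 130 > 80
Round 2 — N21 trips offline.
  N21 sheds 130 MW to N11, N14: 65 each.
    N11: 20+65 = 85 ≤ 90
    N14: 80+65 = 145 ≤ 160
No further trips.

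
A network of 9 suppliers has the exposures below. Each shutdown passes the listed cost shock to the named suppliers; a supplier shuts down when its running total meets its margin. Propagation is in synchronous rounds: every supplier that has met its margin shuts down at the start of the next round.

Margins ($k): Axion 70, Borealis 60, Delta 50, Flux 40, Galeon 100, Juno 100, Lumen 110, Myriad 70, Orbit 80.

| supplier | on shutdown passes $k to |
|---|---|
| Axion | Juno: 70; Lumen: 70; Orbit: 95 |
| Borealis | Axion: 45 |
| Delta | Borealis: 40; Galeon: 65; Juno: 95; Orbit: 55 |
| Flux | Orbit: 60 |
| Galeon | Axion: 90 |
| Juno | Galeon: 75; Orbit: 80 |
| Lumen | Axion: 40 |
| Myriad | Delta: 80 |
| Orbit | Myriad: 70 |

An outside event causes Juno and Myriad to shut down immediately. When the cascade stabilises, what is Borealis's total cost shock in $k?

Round 1 — Juno, Myriad shut down (initial).
  Delta: +80 → 80 ≥ 50
  Galeon: +75 → 75 < 100
  Orbit: +80 → 80 ≥ 80
Round 2 — Delta, Orbit shut down.
  Borealis: +40 → 40 < 60
  Galeon: +65 → 140 ≥ 100
Round 3 — Galeon shuts down.
  Axion: +90 → 90 ≥ 70
Round 4 — Axion shuts down.
  Lumen: +70 → 70 < 110
No further shutdowns.

40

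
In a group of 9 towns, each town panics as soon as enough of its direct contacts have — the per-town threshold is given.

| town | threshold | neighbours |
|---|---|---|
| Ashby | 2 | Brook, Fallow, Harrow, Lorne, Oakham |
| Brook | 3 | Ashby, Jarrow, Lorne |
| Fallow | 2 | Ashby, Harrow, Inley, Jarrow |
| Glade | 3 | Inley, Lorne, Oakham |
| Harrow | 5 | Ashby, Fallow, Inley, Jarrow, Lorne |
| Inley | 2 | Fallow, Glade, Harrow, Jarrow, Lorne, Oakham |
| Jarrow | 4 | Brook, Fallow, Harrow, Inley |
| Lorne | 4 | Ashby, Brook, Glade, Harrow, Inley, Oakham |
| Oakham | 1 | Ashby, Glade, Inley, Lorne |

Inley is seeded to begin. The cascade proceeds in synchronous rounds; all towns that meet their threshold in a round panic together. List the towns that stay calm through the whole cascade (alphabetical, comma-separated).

Ashby, Brook, Fallow, Glade, Harrow, Jarrow, Lorne

Round 1 — Inley panics (initial).
Round 2 — checking thresholds:
  Fallow: 1 of 4 neighbours < 2, holds.
  Glade: 1 of 3 neighbours < 3, holds.
  Harrow: 1 of 5 neighbours < 5, holds.
  Jarrow: 1 of 4 neighbours < 4, holds.
  Lorne: 1 of 6 neighbours < 4, holds.
  Oakham: 1 of 4 neighbours ≥ 1, panics.
Round 3 — no new panics; cascade stops.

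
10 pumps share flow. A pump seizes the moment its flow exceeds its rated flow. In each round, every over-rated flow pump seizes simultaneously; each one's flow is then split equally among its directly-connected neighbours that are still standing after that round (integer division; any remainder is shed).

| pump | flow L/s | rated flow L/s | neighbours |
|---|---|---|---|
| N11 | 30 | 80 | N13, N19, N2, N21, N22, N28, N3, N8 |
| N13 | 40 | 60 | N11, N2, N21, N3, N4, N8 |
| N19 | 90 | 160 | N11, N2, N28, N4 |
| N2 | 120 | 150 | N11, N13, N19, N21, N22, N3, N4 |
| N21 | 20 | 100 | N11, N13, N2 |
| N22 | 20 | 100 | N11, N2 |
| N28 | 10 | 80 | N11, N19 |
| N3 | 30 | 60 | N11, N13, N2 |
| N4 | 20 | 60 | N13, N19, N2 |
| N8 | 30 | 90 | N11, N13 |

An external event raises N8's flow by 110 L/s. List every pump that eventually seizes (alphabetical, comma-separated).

Round 1 — N8 at 140 > 90. N8 seizes.
  N8 sheds 140 L/s to N11, N13: 70 each.
    N11: 30+70 = 100 > 80
    N13: 40+70 = 110 > 60
Round 2 — N11, N13 seize.
  N11 sheds 100 L/s to N19, N2, N21, N22, N28, N3: 16 each (4 lost).
    N19: 90+16 = 106 ≤ 160
    N2: 120+16 = 136 ≤ 150
    N21: 20+16 = 36 ≤ 100
    N22: 20+16 = 36 ≤ 100
    N28: 10+16 = 26 ≤ 80
    N3: 30+16 = 46 ≤ 60
  N13 sheds 110 L/s to N2, N21, N3, N4: 27 each (2 lost).
    N2: 136+27 = 163 > 150
    N21: 36+27 = 63 ≤ 100
    N3: 46+27 = 73 > 60
    N4: 20+27 = 47 ≤ 60
Round 3 — N2, N3 seize.
  N2 sheds 163 L/s to N19, N21, N22, N4: 40 each (3 lost).
    N19: 106+40 = 146 ≤ 160
    N21: 63+40 = 103 > 100
    N22: 36+40 = 76 ≤ 100
    N4: 47+40 = 87 > 60
  N3 sheds 73 L/s: no online neighbours, lost.
Round 4 — N21, N4 seize.
  N21 sheds 103 L/s: no online neighbours, lost.
  N4 sheds 87 L/s to N19: 87 each.
    N19: 146+87 = 233 > 160
Round 5 — N19 seizes.
  N19 sheds 233 L/s to N28: 233 each.
    N28: 26+233 = 259 > 80
Round 6 — N28 seizes.
  N28 sheds 259 L/s: no online neighbours, lost.
No further seizures.

N11, N13, N19, N2, N21, N28, N3, N4, N8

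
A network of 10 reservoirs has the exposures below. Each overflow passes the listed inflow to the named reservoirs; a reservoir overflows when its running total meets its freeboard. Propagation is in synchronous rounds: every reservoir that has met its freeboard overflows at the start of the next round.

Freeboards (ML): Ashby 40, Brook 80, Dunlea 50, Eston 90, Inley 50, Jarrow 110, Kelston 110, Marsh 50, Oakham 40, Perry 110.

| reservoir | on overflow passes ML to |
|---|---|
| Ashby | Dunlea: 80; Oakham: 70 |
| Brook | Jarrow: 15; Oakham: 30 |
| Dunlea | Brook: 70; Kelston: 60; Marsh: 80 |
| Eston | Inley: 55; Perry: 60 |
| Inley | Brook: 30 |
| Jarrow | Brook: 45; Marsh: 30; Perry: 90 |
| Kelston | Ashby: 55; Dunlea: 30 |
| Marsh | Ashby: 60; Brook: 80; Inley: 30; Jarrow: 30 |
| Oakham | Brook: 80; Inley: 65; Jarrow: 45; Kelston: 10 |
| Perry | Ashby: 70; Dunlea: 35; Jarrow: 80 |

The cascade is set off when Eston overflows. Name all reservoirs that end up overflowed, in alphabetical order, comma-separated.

Round 1 — Eston overflows (initial).
  Inley: +55 → 55 ≥ 50
  Perry: +60 → 60 < 110
Round 2 — Inley overflows.
  Brook: +30 → 30 < 80
No further overflows.

Eston, Inley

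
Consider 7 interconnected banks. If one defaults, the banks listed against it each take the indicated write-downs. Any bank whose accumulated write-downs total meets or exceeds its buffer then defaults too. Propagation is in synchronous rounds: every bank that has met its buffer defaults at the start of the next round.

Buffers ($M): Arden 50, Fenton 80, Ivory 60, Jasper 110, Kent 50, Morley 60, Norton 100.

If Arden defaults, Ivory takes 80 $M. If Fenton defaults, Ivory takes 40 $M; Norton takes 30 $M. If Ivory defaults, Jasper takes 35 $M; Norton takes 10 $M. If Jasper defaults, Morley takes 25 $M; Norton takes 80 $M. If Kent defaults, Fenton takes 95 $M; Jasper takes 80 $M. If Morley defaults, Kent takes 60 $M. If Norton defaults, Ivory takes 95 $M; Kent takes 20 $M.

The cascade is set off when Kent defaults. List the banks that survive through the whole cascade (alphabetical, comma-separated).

Arden, Ivory, Jasper, Morley, Norton

Round 1 — Kent defaults (initial).
  Fenton: +95 → 95 ≥ 80
  Jasper: +80 → 80 < 110
Round 2 — Fenton defaults.
  Ivory: +40 → 40 < 60
  Norton: +30 → 30 < 100
No further defaults.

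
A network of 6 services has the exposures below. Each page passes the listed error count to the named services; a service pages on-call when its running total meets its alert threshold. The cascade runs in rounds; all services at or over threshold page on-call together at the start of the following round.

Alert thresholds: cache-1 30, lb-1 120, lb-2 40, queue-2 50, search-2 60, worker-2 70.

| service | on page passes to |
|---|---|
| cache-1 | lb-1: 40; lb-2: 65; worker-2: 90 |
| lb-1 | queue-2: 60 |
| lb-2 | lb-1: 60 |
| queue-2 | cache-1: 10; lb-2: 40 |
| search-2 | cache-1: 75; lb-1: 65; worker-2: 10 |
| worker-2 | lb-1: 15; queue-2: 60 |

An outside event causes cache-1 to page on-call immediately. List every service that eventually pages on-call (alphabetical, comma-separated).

Round 1 — cache-1 pages on-call (initial).
  lb-1: +40 → 40 < 120
  lb-2: +65 → 65 ≥ 40
  worker-2: +90 → 90 ≥ 70
Round 2 — lb-2, worker-2 page on-call.
  lb-1: +60+15 → 115 < 120
  queue-2: +60 → 60 ≥ 50
Round 3 — queue-2 pages on-call.
No further pages.

cache-1, lb-2, queue-2, worker-2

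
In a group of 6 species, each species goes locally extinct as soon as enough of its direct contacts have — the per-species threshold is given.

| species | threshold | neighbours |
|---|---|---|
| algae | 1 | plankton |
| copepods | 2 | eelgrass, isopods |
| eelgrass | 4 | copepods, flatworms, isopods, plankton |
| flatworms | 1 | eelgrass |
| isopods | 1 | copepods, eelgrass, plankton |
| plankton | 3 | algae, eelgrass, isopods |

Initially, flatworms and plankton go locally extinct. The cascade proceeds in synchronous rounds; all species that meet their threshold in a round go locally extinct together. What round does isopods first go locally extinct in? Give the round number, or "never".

2

Round 1 — flatworms, plankton go locally extinct (initial).
Round 2 — checking thresholds:
  algae: 1 of 1 neighbours ≥ 1, goes locally extinct.
  eelgrass: 2 of 4 neighbours < 4, not yet.
  isopods: 1 of 3 neighbours ≥ 1, goes locally extinct.
Round 3 — no new extinctions; cascade stops.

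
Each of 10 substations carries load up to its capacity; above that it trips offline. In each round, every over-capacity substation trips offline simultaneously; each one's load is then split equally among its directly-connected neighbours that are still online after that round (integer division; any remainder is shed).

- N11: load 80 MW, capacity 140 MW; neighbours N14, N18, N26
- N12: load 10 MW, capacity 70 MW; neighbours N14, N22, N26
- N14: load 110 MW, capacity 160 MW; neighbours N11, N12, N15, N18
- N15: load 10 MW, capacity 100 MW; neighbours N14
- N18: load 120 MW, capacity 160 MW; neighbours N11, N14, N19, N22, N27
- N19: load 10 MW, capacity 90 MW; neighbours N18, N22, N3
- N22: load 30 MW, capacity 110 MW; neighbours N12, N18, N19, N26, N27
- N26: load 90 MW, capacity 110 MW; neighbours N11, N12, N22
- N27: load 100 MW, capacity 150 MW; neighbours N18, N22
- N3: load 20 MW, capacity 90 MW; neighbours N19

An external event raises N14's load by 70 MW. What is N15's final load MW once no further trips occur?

Round 1 — N14 at 180 > 160. N14 trips offline.
  N14 sheds 180 MW to N11, N12, N15, N18: 45 each.
    N11: 80+45 = 125 ≤ 140
    N12: 10+45 = 55 ≤ 70
    N15: 10+45 = 55 ≤ 100
    N18: 120+45 = 165 > 160
Round 2 — N18 trips offline.
  N18 sheds 165 MW to N11, N19, N22, N27: 41 each (1 lost).
    N11: 125+41 = 166 > 140
    N19: 10+41 = 51 ≤ 90
    N22: 30+41 = 71 ≤ 110
    N27: 100+41 = 141 ≤ 150
Round 3 — N11 trips offline.
  N11 sheds 166 MW to N26: 166 each.
    N26: 90+166 = 256 > 110
Round 4 — N26 trips offline.
  N26 sheds 256 MW to N12, N22: 128 each.
    N12: 55+128 = 183 > 70
    N22: 71+128 = 199 > 110
Round 5 — N12, N22 trip offline.
  N12 sheds 183 MW: no online neighbours, lost.
  N22 sheds 199 MW to N19, N27: 99 each (1 lost).
    N19: 51+99 = 150 > 90
    N27: 141+99 = 240 > 150
Round 6 — N19, N27 trip offline.
  N19 sheds 150 MW to N3: 150 each.
    N3: 20+150 = 170 > 90
  N27 sheds 240 MW: no online neighbours, lost.
Round 7 — N3 trips offline.
  N3 sheds 170 MW: no online neighbours, lost.
No further trips.

55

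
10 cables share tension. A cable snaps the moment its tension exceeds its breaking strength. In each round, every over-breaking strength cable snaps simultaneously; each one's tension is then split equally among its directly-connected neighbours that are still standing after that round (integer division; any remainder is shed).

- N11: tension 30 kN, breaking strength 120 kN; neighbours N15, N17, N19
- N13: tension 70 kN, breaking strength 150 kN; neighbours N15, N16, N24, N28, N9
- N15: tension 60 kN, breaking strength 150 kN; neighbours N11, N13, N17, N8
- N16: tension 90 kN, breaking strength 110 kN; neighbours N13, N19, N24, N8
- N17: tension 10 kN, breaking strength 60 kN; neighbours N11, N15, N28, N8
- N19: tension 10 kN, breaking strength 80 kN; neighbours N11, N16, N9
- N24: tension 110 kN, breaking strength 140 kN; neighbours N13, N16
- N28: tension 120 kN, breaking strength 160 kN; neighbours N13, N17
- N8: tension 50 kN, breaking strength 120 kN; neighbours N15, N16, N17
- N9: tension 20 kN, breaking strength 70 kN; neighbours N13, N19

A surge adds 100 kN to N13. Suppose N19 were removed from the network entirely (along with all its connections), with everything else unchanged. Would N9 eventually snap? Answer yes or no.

no

With N19 removed:
Round 1 — N13 at 170 > 150. N13 snaps.
  N13 sheds 170 kN to N15, N16, N24, N28, N9: 34 each.
    N15: 60+34 = 94 ≤ 150
    N16: 90+34 = 124 > 110
    N24: 110+34 = 144 > 140
    N28: 120+34 = 154 ≤ 160
    N9: 20+34 = 54 ≤ 70
Round 2 — N16, N24 snap.
  N16 sheds 124 kN to N8: 124 each.
    N8: 50+124 = 174 > 120
  N24 sheds 144 kN: no online neighbours, lost.
Round 3 — N8 snaps.
  N8 sheds 174 kN to N15, N17: 87 each.
    N15: 94+87 = 181 > 150
    N17: 10+87 = 97 > 60
Round 4 — N15, N17 snap.
  N15 sheds 181 kN to N11: 181 each.
    N11: 30+181 = 211 > 120
  N17 sheds 97 kN to N11, N28: 48 each (1 lost).
    N11: 211+48 = 259 > 120
    N28: 154+48 = 202 > 160
Round 5 — N11, N28 snap.
  N11 sheds 259 kN: no online neighbours, lost.
  N28 sheds 202 kN: no online neighbours, lost.
No further breaks.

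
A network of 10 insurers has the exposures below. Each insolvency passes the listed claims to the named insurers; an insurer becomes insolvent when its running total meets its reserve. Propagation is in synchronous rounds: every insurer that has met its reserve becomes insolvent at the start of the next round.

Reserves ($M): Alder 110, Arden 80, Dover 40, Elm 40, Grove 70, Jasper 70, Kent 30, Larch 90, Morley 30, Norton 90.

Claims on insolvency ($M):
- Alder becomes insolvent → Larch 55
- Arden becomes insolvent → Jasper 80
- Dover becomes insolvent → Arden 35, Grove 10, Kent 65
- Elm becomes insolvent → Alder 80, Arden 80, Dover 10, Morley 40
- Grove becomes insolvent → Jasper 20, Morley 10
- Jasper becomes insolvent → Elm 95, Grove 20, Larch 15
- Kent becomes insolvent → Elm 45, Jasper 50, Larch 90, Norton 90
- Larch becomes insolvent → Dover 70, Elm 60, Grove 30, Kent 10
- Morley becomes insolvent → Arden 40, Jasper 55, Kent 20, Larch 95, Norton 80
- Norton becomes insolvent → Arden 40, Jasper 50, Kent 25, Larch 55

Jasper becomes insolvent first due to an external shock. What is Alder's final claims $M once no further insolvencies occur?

80

Round 1 — Jasper becomes insolvent (initial).
  Elm: +95 → 95 ≥ 40
  Grove: +20 → 20 < 70
  Larch: +15 → 15 < 90
Round 2 — Elm becomes insolvent.
  Alder: +80 → 80 < 110
  Arden: +80 → 80 ≥ 80
  Dover: +10 → 10 < 40
  Morley: +40 → 40 ≥ 30
Round 3 — Arden, Morley become insolvent.
  Kent: +20 → 20 < 30
  Larch: +95 → 110 ≥ 90
  Norton: +80 → 80 < 90
Round 4 — Larch becomes insolvent.
  Dover: +70 → 80 ≥ 40
  Grove: +30 → 50 < 70
  Kent: +10 → 30 ≥ 30
Round 5 — Dover, Kent become insolvent.
  Grove: +10 → 60 < 70
  Norton: +90 → 170 ≥ 90
Round 6 — Norton becomes insolvent.
No further insolvencies.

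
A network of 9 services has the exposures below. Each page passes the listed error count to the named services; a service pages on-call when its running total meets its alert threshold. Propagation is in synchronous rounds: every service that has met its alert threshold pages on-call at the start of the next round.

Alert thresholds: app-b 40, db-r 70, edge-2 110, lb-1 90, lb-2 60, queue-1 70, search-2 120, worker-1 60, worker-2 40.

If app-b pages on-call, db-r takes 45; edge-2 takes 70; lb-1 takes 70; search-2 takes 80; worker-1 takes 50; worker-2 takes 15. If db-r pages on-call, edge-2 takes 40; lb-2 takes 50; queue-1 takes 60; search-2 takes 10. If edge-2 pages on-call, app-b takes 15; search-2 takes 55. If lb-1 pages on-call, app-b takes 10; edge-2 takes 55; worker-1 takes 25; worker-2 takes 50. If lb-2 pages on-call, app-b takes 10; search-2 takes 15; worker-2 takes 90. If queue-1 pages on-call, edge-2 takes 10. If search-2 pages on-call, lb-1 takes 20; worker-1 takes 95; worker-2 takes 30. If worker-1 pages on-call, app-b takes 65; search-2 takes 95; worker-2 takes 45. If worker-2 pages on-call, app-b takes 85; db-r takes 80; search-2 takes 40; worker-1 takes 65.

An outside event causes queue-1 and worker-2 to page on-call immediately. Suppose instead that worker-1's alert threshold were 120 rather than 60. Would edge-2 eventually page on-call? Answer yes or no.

yes

With worker-1's alert threshold at 120:
Round 1 — queue-1, worker-2 page on-call (initial).
  app-b: +85 → 85 ≥ 40
  db-r: +80 → 80 ≥ 70
  edge-2: +10 → 10 < 110
  search-2: +40 → 40 < 120
  worker-1: +65 → 65 < 120
Round 2 — app-b, db-r page on-call.
  edge-2: +70+40 → 120 ≥ 110
  lb-1: +70 → 70 < 90
  lb-2: +50 → 50 < 60
  search-2: +80+10 → 130 ≥ 120
  worker-1: +50 → 115 < 120
Round 3 — edge-2, search-2 page on-call.
  lb-1: +20 → 90 ≥ 90
  worker-1: +95 → 210 ≥ 120
Round 4 — lb-1, worker-1 page on-call.
No further pages.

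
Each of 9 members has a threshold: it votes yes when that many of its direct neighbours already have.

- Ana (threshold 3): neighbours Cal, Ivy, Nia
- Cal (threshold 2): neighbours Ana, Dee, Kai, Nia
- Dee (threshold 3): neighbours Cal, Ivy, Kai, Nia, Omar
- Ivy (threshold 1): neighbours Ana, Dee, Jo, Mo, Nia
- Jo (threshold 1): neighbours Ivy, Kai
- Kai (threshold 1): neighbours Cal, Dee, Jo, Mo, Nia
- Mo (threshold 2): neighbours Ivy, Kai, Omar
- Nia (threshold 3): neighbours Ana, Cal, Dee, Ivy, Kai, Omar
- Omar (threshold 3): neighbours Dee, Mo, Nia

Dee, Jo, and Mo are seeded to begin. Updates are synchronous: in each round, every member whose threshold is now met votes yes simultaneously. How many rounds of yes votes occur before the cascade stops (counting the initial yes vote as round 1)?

4

Round 1 — Dee, Jo, Mo vote yes (initial).
Round 2 — checking thresholds:
  Cal: 1 of 4 neighbours < 2, holds.
  Ivy: 3 of 5 neighbours ≥ 1, votes yes.
  Kai: 3 of 5 neighbours ≥ 1, votes yes.
  Nia: 1 of 6 neighbours < 3, holds.
  Omar: 2 of 3 neighbours < 3, holds.
Round 3 — checking thresholds:
  Ana: 1 of 3 neighbours < 3, holds.
  Cal: 2 of 4 neighbours ≥ 2, votes yes.
  Nia: 3 of 6 neighbours ≥ 3, votes yes.
  Omar: 2 of 3 neighbours < 3, holds.
Round 4 — checking thresholds:
  Ana: 3 of 3 neighbours ≥ 3, votes yes.
  Omar: 3 of 3 neighbours ≥ 3, votes yes.
Round 5 — no new yes votes; cascade stops.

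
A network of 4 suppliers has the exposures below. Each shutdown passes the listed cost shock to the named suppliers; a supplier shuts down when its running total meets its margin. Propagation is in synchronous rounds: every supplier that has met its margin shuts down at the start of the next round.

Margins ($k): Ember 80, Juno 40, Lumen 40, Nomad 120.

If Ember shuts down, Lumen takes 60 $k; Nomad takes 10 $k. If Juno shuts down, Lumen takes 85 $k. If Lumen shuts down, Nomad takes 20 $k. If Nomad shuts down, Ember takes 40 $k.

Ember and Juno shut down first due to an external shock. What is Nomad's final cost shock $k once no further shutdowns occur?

30

Round 1 — Ember, Juno shut down (initial).
  Lumen: +60+85 → 145 ≥ 40
  Nomad: +10 → 10 < 120
Round 2 — Lumen shuts down.
  Nomad: +20 → 30 < 120
No further shutdowns.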